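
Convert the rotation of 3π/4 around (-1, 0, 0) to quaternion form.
0.3827 - 0.9239i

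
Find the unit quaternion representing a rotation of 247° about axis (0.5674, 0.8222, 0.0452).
-0.5519 + 0.4731i + 0.6856j + 0.0377k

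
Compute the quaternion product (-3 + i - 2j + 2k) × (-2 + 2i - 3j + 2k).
-6 - 6i + 15j - 9k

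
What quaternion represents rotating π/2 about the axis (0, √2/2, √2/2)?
0.7071 + 0.5j + 0.5k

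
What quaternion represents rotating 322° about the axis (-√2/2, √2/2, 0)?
-0.9455 - 0.2302i + 0.2302j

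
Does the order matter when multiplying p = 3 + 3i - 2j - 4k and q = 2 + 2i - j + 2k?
Yes: pq = 6 + 4i - 21j - k ≠ 6 + 20i + 7j - 3k = qp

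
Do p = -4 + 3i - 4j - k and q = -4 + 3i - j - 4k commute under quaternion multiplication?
No: pq = -1 - 9i + 29j + 29k ≠ -1 - 39i + 11j + 11k = qp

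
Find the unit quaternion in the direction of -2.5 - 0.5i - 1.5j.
-0.8452 - 0.169i - 0.5071j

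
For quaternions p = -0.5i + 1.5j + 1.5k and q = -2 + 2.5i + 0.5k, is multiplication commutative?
No: pq = 0.5 + 1.75i + j - 6.75k ≠ 0.5 + 0.25i - 7j + 0.75k = qp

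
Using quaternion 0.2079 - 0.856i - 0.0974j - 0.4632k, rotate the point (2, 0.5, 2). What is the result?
(2.789, 0.393, 0.565)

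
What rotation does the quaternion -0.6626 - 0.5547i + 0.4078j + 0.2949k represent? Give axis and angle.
axis = (-0.7406, 0.5445, 0.3937), θ = 263°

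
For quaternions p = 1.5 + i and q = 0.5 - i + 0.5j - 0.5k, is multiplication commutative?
No: pq = 1.75 - i + 1.25j - 0.25k ≠ 1.75 - i + 0.25j - 1.25k = qp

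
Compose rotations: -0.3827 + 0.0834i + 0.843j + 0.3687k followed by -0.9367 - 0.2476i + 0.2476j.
0.1704 + 0.1079i - 0.7931j - 0.5747k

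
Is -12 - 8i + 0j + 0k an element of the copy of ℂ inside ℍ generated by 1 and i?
Yes. The quaternion -12 - 8i has j- and k-coefficients y = z = 0, so it lies in the complex subalgebra spanned by 1 and i.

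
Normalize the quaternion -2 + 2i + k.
-0.6667 + 0.6667i + 0.3333k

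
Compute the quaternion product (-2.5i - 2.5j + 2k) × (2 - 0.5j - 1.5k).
1.75 - 0.25i - 8.75j + 5.25k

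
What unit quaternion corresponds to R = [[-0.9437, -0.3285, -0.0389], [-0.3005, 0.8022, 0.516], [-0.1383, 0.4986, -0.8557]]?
0.0262 - 0.1657i + 0.9489j + 0.2673k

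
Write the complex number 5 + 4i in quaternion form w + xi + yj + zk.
5 + 4i + 0j + 0k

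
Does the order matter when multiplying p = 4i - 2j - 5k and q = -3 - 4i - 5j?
Yes: pq = 6 - 37i + 26j - 13k ≠ 6 + 13i - 14j + 43k = qp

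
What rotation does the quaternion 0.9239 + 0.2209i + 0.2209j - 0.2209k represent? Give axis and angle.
axis = (√3/3, √3/3, -√3/3), θ = π/4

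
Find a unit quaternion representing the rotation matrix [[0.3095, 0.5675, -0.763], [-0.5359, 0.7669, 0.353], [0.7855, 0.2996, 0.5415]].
0.809 - 0.0165i - 0.4785j - 0.341k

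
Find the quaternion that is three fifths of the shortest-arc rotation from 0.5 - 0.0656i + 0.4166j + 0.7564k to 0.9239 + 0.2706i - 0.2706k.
0.9419 + 0.1652i + 0.2175j + 0.1955k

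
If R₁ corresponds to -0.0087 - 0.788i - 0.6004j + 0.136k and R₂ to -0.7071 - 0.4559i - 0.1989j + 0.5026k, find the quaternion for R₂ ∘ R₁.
-0.5409 + 0.8359i + 0.0922j + 0.0165k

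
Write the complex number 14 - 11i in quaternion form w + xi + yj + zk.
14 - 11i + 0j + 0k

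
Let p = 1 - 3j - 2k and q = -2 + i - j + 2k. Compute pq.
-1 - 7i + 3j + 9k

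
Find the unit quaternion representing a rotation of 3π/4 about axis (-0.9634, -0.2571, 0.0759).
0.3827 - 0.8901i - 0.2375j + 0.0701k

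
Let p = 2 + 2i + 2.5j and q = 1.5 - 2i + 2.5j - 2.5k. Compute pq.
0.75 - 7.25i + 13.75j + 5k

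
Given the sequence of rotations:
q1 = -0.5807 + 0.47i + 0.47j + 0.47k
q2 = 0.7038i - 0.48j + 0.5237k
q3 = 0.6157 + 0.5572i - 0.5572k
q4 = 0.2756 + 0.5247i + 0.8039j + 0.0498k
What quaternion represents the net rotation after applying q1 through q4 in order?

q2 · q1 = -0.3513 - 0.8804i + 0.1941j + 0.2523k
q3 · q2 · q1 = 0.4148 - 0.6297i + 0.4695j + 0.4592k
q4 · q3 · q2 · q1 = 0.0444 + 0.3899i + 0.1906j + 0.8998k
0.0444 + 0.3899i + 0.1906j + 0.8998k


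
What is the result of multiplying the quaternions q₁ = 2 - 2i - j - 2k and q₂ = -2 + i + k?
5i + 2j + 7k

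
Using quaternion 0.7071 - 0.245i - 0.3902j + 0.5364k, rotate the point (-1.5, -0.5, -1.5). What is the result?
(1.326, -1.469, -0.914)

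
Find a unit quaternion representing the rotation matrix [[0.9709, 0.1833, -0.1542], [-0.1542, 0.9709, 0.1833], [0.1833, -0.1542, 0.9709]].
0.989 - 0.0853i - 0.0853j - 0.0853k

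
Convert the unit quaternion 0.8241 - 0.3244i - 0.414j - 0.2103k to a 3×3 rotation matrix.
[[0.5688, 0.6152, -0.5459], [-0.078, 0.7011, 0.7088], [0.8188, -0.3605, 0.4467]]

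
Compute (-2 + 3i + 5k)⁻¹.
-0.0526 - 0.0789i - 0.1316k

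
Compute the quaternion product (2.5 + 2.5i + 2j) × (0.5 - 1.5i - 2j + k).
9 - 0.5i - 6.5j + 0.5k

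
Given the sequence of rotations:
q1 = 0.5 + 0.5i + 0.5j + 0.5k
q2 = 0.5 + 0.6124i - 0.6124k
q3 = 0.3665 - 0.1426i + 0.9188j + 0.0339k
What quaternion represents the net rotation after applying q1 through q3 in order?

q2 · q1 = 0.25 + 0.8624i - 0.3624j + 0.25k
q3 · q2 · q1 = 0.5391 + 0.5224i + 0.1618j - 0.6406k
0.5391 + 0.5224i + 0.1618j - 0.6406k


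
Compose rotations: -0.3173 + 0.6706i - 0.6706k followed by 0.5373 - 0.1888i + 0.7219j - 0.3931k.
-0.3075 - 0.0639i - 0.6193j - 0.7197k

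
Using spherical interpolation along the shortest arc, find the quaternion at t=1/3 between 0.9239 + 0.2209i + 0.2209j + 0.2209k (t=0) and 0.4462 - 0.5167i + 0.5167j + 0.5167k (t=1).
0.8557 - 0.0391i + 0.3649j + 0.3649k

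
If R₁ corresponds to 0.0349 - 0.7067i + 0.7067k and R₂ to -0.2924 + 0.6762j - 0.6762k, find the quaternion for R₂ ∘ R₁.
0.4677 + 0.6845i + 0.5015j + 0.2476k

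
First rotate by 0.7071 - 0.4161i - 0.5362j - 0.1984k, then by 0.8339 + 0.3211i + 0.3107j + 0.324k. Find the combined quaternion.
0.9541 - 0.0079i - 0.2986j + 0.0208k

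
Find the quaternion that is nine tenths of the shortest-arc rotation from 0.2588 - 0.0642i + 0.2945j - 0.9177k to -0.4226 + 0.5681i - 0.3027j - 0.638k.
-0.3669 + 0.5299i - 0.2487j - 0.723k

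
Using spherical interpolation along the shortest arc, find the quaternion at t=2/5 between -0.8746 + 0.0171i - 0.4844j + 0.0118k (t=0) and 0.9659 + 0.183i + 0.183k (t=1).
-0.9487 - 0.0661i - 0.3012j - 0.0694k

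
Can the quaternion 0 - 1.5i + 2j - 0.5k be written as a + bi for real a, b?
No. The quaternion -1.5i + 2j - 0.5k has j-coefficient y = 2 and k-coefficient z = -0.5, not both zero, so it does not lie in the complex subalgebra spanned by 1 and i.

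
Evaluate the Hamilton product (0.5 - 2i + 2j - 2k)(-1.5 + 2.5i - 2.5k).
-0.75 - 0.75i - 13j - 3.25k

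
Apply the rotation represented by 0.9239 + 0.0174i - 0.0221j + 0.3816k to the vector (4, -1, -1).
(3.565, 2.158, -0.797)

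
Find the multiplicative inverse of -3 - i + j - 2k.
-0.2 + 0.0667i - 0.0667j + 0.1333k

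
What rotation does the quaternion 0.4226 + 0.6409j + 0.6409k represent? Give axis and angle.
axis = (0, √2/2, √2/2), θ = 130°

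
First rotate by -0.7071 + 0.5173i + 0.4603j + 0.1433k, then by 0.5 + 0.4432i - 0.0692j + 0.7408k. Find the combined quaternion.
-0.6571 - 0.4056i + 0.5988j - 0.2124k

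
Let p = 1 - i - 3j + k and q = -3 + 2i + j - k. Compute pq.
3 + 7i + 11j + k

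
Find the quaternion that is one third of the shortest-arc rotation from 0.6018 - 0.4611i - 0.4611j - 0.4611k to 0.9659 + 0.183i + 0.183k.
0.852 - 0.2752i - 0.3501j - 0.2752k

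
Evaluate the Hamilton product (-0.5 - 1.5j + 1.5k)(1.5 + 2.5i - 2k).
2.25 + 1.75i + 1.5j + 7k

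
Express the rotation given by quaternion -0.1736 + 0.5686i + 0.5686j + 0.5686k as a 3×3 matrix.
[[-0.2932, 0.844, 0.4492], [0.4492, -0.2932, 0.844], [0.844, 0.4492, -0.2932]]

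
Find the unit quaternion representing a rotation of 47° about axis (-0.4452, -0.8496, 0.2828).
0.9171 - 0.1775i - 0.3388j + 0.1128k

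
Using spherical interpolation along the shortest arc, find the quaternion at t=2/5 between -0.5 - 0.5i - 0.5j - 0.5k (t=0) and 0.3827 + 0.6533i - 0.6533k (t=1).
-0.5791 - 0.7235i - 0.3749j - 0.0262k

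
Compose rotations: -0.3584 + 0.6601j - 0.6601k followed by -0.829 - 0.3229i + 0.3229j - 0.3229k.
-0.1292 + 0.1157i - 0.8761j + 0.4498k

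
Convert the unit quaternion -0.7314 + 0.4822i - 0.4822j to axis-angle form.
axis = (√2/2, -√2/2, 0), θ = 274°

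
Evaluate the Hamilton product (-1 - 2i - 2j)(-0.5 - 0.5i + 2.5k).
-0.5 - 3.5i + 6j - 3.5k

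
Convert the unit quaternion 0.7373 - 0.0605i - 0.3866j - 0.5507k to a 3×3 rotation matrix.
[[0.0945, 0.8588, -0.5034], [-0.7653, 0.3861, 0.515], [0.6367, 0.3366, 0.6938]]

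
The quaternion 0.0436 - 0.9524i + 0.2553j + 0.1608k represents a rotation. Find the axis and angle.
axis = (-0.9533, 0.2555, 0.161), θ = 175°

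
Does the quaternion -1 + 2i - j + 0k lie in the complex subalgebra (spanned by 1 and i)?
No. The quaternion -1 + 2i - j has j-coefficient y = -1 and k-coefficient z = 0, not both zero, so it does not lie in the complex subalgebra spanned by 1 and i.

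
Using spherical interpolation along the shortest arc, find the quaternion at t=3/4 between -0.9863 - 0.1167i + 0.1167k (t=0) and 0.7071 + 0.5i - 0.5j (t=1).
-0.8184 - 0.4212i + 0.3896j + 0.0316k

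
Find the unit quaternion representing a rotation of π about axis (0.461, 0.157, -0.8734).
0.461i + 0.157j - 0.8734k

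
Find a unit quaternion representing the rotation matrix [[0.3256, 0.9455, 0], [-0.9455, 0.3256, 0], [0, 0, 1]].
0.8141 - 0.5807k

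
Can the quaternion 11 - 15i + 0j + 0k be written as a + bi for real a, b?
Yes. The quaternion 11 - 15i has j- and k-coefficients y = z = 0, so it lies in the complex subalgebra spanned by 1 and i.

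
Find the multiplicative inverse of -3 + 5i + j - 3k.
-0.0682 - 0.1136i - 0.0227j + 0.0682k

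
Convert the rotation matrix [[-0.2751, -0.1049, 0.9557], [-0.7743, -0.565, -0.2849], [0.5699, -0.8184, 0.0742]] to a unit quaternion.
-0.2419 + 0.5513i - 0.3987j + 0.6918k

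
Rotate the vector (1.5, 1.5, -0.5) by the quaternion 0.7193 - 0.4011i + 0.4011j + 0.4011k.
(-0.941, 0.468, -1.909)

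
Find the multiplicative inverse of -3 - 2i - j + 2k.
-0.1667 + 0.1111i + 0.0556j - 0.1111k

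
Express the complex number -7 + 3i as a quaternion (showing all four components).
-7 + 3i + 0j + 0k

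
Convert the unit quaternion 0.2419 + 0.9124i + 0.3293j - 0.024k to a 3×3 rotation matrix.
[[0.782, 0.6125, 0.1155], [0.5893, -0.6661, -0.4572], [-0.2031, 0.4256, -0.8818]]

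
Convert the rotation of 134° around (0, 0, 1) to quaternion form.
0.3907 + 0.9205k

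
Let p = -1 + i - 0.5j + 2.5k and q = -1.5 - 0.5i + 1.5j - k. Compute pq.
5.25 - 4.25i - j - 1.5k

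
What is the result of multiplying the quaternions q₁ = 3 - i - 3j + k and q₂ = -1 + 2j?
3 - i + 9j - 3k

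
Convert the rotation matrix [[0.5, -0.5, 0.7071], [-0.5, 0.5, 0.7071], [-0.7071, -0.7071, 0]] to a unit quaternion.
0.7071 - 0.5i + 0.5j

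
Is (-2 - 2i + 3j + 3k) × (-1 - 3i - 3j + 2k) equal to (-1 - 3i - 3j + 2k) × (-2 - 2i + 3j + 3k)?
No: pq = -1 + 23i - 2j + 8k ≠ -1 - 7i + 8j - 22k = qp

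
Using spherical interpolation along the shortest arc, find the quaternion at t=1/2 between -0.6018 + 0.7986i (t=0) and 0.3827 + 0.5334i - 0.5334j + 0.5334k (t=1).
-0.1417 + 0.8614i - 0.3449j + 0.3449k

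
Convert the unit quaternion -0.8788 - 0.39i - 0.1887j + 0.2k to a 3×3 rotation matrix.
[[0.8488, 0.4987, 0.1757], [-0.2043, 0.6158, -0.7609], [-0.4877, 0.61, 0.6246]]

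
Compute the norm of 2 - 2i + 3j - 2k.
√21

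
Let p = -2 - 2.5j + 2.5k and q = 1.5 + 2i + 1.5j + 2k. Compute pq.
-4.25 - 12.75i - 1.75j + 4.75k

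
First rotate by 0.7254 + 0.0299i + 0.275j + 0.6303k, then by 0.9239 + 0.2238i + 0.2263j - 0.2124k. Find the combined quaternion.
0.7351 + 0.391i + 0.2708j + 0.483k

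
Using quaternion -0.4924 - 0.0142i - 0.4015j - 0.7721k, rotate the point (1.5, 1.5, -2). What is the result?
(-2.73, -0.343, -0.964)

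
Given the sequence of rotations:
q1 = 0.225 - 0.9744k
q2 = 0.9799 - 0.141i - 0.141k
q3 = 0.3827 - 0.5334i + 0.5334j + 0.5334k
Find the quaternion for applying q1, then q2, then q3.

q2 · q1 = 0.0831 - 0.0317i - 0.1374j - 0.9865k
q3 · q2 · q1 = 0.6144 - 0.5094i - 0.5514j - 0.243k
0.6144 - 0.5094i - 0.5514j - 0.243k


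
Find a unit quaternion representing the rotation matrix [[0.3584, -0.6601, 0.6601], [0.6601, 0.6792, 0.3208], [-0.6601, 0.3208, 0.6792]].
0.8241 + 0.4005j + 0.4005k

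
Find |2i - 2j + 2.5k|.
3.775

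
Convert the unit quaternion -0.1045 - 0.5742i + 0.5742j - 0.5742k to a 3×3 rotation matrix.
[[-0.3188, -0.7794, 0.5394], [-0.5394, -0.3188, -0.7794], [0.7794, -0.5394, -0.3188]]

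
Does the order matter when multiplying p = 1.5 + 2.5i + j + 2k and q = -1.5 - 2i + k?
Yes: pq = 0.75 - 5.75i - 8j + 0.5k ≠ 0.75 - 7.75i + 5j - 3.5k = qp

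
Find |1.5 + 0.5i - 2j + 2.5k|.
3.571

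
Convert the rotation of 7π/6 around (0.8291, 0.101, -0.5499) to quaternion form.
-0.2588 + 0.8008i + 0.0976j - 0.5312k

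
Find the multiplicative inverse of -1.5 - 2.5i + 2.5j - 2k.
-0.08 + 0.1333i - 0.1333j + 0.1067k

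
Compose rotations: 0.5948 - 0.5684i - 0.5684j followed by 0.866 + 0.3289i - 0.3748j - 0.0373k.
0.489 - 0.3178i - 0.694j - 0.4222k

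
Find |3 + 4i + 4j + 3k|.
√50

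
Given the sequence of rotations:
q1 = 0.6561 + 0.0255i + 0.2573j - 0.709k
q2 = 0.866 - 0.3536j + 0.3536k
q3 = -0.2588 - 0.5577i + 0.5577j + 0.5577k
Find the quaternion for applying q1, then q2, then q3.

q2 · q1 = 0.9099 + 0.1818i - 0.0002j - 0.373k
q3 · q2 · q1 = 0.074 - 0.7624i + 0.4009j + 0.5027k
0.074 - 0.7624i + 0.4009j + 0.5027k


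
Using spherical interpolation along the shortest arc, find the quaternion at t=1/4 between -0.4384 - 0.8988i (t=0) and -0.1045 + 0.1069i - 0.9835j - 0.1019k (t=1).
-0.3601 - 0.8576i + 0.3654j + 0.0379k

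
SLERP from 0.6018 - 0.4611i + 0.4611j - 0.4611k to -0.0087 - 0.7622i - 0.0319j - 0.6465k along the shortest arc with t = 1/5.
0.504 - 0.5613i + 0.3804j - 0.535k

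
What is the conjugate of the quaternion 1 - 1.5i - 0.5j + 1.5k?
1 + 1.5i + 0.5j - 1.5k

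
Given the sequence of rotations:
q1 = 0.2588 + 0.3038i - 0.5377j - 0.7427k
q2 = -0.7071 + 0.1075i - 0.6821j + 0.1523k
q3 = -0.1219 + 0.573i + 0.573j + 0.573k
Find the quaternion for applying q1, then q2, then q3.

q2 · q1 = -0.4693 + 0.4015i + 0.3298j + 0.714k
q3 · q2 · q1 = -0.7709 - 0.0977i - 0.4882j - 0.397k
-0.7709 - 0.0977i - 0.4882j - 0.397k


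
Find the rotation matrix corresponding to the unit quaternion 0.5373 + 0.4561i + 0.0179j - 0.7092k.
[[-0.0066, 0.7784, -0.6277], [-0.7458, -0.422, -0.5155], [-0.6662, 0.4647, 0.5833]]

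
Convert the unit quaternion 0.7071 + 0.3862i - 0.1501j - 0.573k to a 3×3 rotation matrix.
[[0.2983, 0.6944, -0.6549], [-0.9263, 0.045, -0.3741], [-0.2303, 0.7182, 0.6566]]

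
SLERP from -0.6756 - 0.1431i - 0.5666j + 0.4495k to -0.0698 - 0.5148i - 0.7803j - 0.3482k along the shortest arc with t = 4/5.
-0.2298 - 0.4847i - 0.822j - 0.1912k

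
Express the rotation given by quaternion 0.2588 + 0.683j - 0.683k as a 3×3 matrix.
[[-0.866, 0.3535, 0.3535], [-0.3535, 0.067, -0.933], [-0.3535, -0.933, 0.067]]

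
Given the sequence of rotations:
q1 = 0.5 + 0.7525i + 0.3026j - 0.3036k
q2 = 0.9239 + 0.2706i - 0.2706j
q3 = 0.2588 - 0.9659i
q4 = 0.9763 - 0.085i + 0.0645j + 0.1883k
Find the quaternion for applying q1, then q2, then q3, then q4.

q2 · q1 = 0.3402 + 0.9127i + 0.2264j + 0.005k
q3 · q2 · q1 = 0.9696 - 0.0924i + 0.0634j - 0.2174k
q4 · q3 · q2 · q1 = 0.9756 - 0.1986i + 0.0886j - 0.0291k
0.9756 - 0.1986i + 0.0886j - 0.0291k


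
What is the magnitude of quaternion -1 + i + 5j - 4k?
√43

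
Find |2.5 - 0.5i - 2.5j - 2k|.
4.093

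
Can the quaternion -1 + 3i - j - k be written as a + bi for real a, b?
No. The quaternion -1 + 3i - j - k has j-coefficient y = -1 and k-coefficient z = -1, not both zero, so it does not lie in the complex subalgebra spanned by 1 and i.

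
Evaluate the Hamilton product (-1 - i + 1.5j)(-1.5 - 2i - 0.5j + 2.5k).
0.25 + 7.25i + 0.75j + k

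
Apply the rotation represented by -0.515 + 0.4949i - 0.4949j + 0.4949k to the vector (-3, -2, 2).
(1.899, 2.998, 2.099)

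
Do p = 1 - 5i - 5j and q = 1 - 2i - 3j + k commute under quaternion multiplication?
No: pq = -24 - 12i - 3j + 6k ≠ -24 - 2i - 13j - 4k = qp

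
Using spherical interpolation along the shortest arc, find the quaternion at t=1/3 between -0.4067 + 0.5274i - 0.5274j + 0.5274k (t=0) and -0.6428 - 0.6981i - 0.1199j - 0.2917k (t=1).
-0.0392 + 0.7408i - 0.3723j + 0.5577k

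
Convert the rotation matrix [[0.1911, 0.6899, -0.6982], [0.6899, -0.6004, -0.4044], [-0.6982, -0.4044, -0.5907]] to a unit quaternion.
0.7717i + 0.447j - 0.4524k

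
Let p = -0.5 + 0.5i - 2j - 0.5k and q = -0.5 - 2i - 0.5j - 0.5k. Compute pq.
1.5i + 2.5j - 3.75k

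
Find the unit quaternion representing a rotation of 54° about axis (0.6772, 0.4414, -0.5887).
0.891 + 0.3074i + 0.2004j - 0.2673k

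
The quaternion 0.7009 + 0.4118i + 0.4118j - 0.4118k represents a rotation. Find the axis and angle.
axis = (√3/3, √3/3, -√3/3), θ = 91°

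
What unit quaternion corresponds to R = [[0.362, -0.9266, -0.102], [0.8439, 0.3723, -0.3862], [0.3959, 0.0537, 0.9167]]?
0.8141 + 0.1351i - 0.1529j + 0.5437k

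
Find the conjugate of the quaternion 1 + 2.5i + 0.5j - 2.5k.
1 - 2.5i - 0.5j + 2.5k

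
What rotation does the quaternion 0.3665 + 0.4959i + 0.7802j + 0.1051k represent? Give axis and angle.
axis = (0.533, 0.8385, 0.113), θ = 137°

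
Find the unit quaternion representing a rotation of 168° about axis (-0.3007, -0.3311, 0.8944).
0.1045 - 0.2991i - 0.3293j + 0.8895k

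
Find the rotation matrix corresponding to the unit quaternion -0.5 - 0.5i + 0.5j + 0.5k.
[[0, 0, -1], [-1, 0, 0], [0, 1, 0]]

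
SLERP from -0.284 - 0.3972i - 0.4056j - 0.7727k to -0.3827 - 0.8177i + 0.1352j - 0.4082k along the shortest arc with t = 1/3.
-0.3421 - 0.5823i - 0.2379j - 0.698k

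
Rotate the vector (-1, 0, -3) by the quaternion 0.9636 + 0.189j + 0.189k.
(-1.95, -0.579, -2.421)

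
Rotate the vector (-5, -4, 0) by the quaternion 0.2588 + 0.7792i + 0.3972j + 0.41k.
(-3.368, -1.954, -5.083)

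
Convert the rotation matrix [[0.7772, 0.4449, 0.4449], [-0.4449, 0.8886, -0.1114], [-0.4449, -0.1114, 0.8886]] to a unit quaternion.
0.9427 + 0.236j - 0.236k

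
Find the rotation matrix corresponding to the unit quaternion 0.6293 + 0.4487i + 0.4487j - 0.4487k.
[[0.1947, 0.9674, 0.1621], [-0.1621, 0.1947, -0.9674], [-0.9674, 0.1621, 0.1947]]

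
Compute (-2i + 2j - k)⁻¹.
0.2222i - 0.2222j + 0.1111k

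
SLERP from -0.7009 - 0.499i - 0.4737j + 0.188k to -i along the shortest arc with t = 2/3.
-0.2769 - 0.9396i - 0.1872j + 0.0743k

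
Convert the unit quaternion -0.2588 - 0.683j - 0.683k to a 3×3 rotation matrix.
[[-0.866, -0.3535, 0.3535], [0.3535, 0.067, 0.933], [-0.3535, 0.933, 0.067]]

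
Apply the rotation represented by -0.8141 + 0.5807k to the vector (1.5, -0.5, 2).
(0.016, -1.581, 2)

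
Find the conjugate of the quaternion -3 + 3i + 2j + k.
-3 - 3i - 2j - k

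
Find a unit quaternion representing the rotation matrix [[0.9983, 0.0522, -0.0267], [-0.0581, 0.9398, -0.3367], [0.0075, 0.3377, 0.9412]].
0.9848 + 0.1712i - 0.0087j - 0.028k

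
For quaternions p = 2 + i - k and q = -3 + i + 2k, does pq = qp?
No: pq = -5 - i - 3j + 7k ≠ -5 - i + 3j + 7k = qp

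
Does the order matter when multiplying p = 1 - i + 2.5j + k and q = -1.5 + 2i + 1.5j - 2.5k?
Yes: pq = -0.75 - 4.25i - 2.75j - 10.5k ≠ -0.75 + 11.25i - 1.75j + 2.5k = qp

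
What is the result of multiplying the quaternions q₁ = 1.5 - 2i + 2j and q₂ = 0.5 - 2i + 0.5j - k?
-4.25 - 6i - 0.25j + 1.5k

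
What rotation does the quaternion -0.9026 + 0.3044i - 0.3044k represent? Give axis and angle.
axis = (√2/2, 0, -√2/2), θ = 309°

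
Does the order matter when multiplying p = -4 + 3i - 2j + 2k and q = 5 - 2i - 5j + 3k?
Yes: pq = -30 + 27i - 3j - 21k ≠ -30 + 19i + 23j + 17k = qp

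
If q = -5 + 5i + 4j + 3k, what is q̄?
-5 - 5i - 4j - 3k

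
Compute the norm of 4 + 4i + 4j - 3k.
√57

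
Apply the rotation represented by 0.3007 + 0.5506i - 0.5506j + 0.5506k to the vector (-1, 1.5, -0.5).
(-1.331, 0.425, -1.244)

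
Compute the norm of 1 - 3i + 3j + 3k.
√28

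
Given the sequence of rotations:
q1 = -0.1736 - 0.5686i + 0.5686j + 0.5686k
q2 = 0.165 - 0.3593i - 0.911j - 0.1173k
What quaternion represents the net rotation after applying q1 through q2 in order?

q2 · q1 = 0.3517 - 0.4827i + 0.523j - 0.6081k
0.3517 - 0.4827i + 0.523j - 0.6081k


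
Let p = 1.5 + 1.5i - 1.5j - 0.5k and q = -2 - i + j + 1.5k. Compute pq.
0.75 - 6.25i + 2.75j + 3.25k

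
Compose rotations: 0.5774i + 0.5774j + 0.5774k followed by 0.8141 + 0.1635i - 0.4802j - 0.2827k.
0.3461 + 0.356i + 0.2124j + 0.8417k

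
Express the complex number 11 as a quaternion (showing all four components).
11 + 0i + 0j + 0k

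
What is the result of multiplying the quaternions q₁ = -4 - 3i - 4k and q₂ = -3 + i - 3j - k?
11 - 7i + 5j + 25k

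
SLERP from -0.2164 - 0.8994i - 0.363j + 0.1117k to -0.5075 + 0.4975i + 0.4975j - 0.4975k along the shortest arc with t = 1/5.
-0.0653 - 0.8786i - 0.4237j + 0.2106k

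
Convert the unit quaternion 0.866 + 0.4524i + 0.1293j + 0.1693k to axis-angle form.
axis = (0.9047, 0.2586, 0.3386), θ = π/3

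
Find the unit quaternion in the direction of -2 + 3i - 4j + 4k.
-0.2981 + 0.4472i - 0.5963j + 0.5963k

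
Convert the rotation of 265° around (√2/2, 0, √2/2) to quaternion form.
-0.6756 + 0.5213i + 0.5213k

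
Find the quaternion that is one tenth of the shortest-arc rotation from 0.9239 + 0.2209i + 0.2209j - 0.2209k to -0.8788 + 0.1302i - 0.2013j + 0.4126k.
0.9262 + 0.1865i + 0.2205j - 0.2423k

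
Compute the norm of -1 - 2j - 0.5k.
2.291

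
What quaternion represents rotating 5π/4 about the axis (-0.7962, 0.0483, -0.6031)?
-0.3827 - 0.7356i + 0.0446j - 0.5572k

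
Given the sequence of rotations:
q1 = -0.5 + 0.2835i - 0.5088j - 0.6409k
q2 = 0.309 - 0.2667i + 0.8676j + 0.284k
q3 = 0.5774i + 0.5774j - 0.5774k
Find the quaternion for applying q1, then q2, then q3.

q2 · q1 = 0.5446 - 0.1906i - 0.6814j - 0.4503k
q3 · q2 · q1 = 0.2435 - 0.339i + 0.6845j - 0.5978k
0.2435 - 0.339i + 0.6845j - 0.5978k


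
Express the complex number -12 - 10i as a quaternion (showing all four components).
-12 - 10i + 0j + 0k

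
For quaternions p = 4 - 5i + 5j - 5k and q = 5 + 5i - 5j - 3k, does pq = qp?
No: pq = 55 - 45i - 35j - 37k ≠ 55 + 35i + 45j - 37k = qp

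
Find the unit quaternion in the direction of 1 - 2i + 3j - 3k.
0.2085 - 0.417i + 0.6255j - 0.6255k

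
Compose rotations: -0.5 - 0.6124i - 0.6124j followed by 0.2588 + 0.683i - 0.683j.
-0.1294 - 0.5i + 0.183j - 0.8365k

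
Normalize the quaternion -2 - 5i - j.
-0.3651 - 0.9129i - 0.1826j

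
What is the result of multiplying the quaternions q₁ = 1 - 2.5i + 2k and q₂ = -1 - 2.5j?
-1 + 7.5i - 2.5j + 4.25k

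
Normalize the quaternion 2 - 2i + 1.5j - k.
0.5963 - 0.5963i + 0.4472j - 0.2981k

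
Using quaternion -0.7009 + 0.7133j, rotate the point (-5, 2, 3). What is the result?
(-2.912, 2, -5.052)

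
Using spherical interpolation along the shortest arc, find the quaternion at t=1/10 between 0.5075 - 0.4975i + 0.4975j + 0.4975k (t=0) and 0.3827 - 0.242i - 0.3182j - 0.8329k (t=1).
0.4337 - 0.4432i + 0.5189j + 0.5885k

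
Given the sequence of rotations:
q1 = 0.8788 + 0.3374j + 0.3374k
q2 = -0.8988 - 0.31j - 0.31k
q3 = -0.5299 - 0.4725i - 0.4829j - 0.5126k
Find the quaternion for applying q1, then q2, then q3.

q2 · q1 = -0.5807 - 0.5757j - 0.5757k
q3 · q2 · q1 = -0.2654 + 0.2573i + 0.3135j + 0.8747k
-0.2654 + 0.2573i + 0.3135j + 0.8747k


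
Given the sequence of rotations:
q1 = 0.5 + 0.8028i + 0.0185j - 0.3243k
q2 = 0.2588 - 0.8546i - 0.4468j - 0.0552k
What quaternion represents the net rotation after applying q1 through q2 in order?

q2 · q1 = 0.8058 - 0.0736i - 0.5401j + 0.2314k
0.8058 - 0.0736i - 0.5401j + 0.2314k


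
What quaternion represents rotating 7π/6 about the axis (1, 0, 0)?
-0.2588 + 0.9659i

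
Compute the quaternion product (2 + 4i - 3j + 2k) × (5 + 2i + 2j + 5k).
-2 + 5i - 27j + 34k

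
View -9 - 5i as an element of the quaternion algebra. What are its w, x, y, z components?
-9 - 5i + 0j + 0k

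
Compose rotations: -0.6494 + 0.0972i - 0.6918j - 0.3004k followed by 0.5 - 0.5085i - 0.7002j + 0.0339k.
-0.7495 + 0.6126i - 0.0406j + 0.2476k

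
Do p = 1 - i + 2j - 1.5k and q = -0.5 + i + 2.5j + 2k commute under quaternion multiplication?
No: pq = -1.5 + 9.25i + 2j - 1.75k ≠ -1.5 - 6.25i + j + 7.25k = qp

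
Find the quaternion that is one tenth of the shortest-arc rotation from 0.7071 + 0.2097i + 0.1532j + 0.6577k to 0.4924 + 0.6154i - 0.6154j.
0.7304 + 0.2763i + 0.0664j + 0.6211k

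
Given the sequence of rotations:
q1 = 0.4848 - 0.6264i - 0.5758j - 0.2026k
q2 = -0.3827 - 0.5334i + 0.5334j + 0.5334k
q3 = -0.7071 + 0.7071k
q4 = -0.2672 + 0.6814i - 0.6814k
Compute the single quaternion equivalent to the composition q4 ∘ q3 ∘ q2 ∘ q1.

q2 · q1 = -0.1045 + 0.1802i + 0.0368j + 0.9774k
q3 · q2 · q1 = -0.6172 - 0.1534i + 0.1014j - 0.765k
q4 · q3 · q2 · q1 = -0.2518 - 0.3105i + 0.5987j + 0.6941k
-0.2518 - 0.3105i + 0.5987j + 0.6941k


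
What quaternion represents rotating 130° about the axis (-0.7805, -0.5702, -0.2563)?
0.4226 - 0.7074i - 0.5168j - 0.2323k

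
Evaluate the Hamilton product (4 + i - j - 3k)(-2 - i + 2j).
-5 + 13j + 7k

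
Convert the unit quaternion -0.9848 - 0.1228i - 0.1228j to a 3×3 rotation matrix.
[[0.9698, 0.0302, 0.2419], [0.0302, 0.9698, -0.2419], [-0.2419, 0.2419, 0.9397]]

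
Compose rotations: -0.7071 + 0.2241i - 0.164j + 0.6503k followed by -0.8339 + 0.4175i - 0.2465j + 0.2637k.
0.2842 - 0.5991i + 0.0987j - 0.742k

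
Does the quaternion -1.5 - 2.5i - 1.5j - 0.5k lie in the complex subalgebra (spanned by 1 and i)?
No. The quaternion -1.5 - 2.5i - 1.5j - 0.5k has j-coefficient y = -1.5 and k-coefficient z = -0.5, not both zero, so it does not lie in the complex subalgebra spanned by 1 and i.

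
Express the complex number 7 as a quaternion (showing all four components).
7 + 0i + 0j + 0k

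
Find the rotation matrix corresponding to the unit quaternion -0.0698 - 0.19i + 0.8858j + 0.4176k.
[[-0.9181, -0.2783, -0.2823], [-0.3949, 0.579, 0.7133], [-0.035, 0.7663, -0.6415]]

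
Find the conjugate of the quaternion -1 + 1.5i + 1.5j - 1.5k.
-1 - 1.5i - 1.5j + 1.5k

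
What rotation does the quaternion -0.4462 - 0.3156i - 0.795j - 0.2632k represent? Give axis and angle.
axis = (-0.3527, -0.8883, -0.2941), θ = 233°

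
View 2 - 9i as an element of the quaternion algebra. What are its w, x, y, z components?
2 - 9i + 0j + 0k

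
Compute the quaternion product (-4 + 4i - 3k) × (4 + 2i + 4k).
-12 + 8i - 22j - 28k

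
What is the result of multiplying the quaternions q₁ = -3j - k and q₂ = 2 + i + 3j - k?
8 + 6i - 7j + k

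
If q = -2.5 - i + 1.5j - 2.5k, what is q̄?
-2.5 + i - 1.5j + 2.5k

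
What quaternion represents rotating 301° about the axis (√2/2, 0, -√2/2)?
-0.8704 + 0.3482i - 0.3482k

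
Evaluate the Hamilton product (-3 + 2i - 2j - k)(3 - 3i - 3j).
-9 + 12i + 6j - 15k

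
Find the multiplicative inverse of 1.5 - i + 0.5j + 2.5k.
0.1538 + 0.1026i - 0.0513j - 0.2564k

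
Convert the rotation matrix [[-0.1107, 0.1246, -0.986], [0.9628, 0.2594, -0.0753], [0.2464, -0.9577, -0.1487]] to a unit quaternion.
-0.5 + 0.4412i + 0.6162j - 0.4191k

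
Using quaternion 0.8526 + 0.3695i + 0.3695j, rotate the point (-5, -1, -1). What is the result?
(-4.538, -1.462, 2.066)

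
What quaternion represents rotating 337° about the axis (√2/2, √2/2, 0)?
-0.9799 + 0.141i + 0.141j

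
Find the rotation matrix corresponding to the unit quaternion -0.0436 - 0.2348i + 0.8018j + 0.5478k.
[[-0.8859, -0.3288, -0.3272], [-0.4243, 0.2896, 0.858], [-0.1873, 0.8989, -0.396]]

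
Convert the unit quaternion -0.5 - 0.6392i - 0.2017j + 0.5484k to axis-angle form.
axis = (-0.7381, -0.2329, 0.6332), θ = 4π/3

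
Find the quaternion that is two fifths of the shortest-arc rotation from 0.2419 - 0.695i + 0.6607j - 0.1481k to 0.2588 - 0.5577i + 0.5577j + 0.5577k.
0.2662 - 0.6845i + 0.6626j + 0.147k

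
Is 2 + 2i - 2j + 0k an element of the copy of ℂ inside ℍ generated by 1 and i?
No. The quaternion 2 + 2i - 2j has j-coefficient y = -2 and k-coefficient z = 0, not both zero, so it does not lie in the complex subalgebra spanned by 1 and i.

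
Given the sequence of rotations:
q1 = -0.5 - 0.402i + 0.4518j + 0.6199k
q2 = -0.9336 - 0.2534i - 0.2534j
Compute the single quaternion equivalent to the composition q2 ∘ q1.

q2 · q1 = 0.4794 + 0.3449i - 0.138j - 0.7951k
0.4794 + 0.3449i - 0.138j - 0.7951k


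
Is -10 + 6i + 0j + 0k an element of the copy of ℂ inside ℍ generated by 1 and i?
Yes. The quaternion -10 + 6i has j- and k-coefficients y = z = 0, so it lies in the complex subalgebra spanned by 1 and i.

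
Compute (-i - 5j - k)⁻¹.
0.037i + 0.1852j + 0.037k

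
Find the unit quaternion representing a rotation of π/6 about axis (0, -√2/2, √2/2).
0.9659 - 0.183j + 0.183k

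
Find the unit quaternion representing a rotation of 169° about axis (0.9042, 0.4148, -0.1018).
0.0958 + 0.9i + 0.4129j - 0.1013k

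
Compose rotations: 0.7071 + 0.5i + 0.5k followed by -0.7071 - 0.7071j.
-0.5 - 0.7071i - 0.5j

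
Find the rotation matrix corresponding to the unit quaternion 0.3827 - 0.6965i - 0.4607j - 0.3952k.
[[0.2631, 0.9442, 0.1979], [0.3393, -0.2826, 0.8972], [0.9031, -0.169, -0.3947]]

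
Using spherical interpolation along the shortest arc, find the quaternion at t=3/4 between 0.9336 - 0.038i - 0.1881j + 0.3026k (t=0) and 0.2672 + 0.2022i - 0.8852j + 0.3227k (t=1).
0.4962 + 0.1536i - 0.778j + 0.3534k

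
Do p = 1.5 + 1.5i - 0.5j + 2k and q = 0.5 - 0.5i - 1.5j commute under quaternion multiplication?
No: pq = 0.75 + 3i - 3.5j - 1.5k ≠ 0.75 - 3i - 1.5j + 3.5k = qp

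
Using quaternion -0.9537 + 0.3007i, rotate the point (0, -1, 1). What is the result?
(0, -0.246, 1.393)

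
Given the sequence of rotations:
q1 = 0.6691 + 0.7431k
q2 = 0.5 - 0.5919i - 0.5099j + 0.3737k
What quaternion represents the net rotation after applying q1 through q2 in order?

q2 · q1 = 0.0569 - 0.7749i + 0.0987j + 0.6216k
0.0569 - 0.7749i + 0.0987j + 0.6216k


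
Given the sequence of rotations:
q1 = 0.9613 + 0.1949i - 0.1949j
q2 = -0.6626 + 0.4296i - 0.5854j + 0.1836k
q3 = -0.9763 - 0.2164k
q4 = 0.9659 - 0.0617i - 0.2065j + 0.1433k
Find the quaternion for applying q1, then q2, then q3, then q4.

q2 · q1 = -0.8348 + 0.3196i - 0.3978j + 0.2069k
q3 · q2 · q1 = 0.8598 - 0.3981i + 0.3192j - 0.0213k
q4 · q3 · q2 · q1 = 0.8749 - 0.4789i + 0.0724j + 0.0007k
0.8749 - 0.4789i + 0.0724j + 0.0007k


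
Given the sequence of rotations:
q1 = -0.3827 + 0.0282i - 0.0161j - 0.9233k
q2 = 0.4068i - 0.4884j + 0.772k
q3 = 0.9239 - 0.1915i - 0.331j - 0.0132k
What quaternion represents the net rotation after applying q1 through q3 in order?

q2 · q1 = 0.6935 + 0.3077i + 0.5843j - 0.2882k
q3 · q2 · q1 = 0.8892 + 0.2546i + 0.251j - 0.2855k
0.8892 + 0.2546i + 0.251j - 0.2855k


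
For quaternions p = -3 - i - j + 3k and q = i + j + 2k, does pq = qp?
No: pq = -4 - 8i + 2j - 6k ≠ -4 + 2i - 8j - 6k = qp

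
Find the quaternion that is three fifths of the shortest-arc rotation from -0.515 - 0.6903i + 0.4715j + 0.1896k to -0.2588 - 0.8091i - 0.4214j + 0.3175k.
-0.4103 - 0.8589i - 0.0646j + 0.2996k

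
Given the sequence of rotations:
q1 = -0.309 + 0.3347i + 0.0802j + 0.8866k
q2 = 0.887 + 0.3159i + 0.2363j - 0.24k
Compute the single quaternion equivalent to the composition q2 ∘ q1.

q2 · q1 = -0.186 + 0.428i - 0.3623j + 0.8068k
-0.186 + 0.428i - 0.3623j + 0.8068k


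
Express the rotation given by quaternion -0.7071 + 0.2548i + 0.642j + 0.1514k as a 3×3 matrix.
[[0.1298, 0.5413, -0.8308], [0.1131, 0.8243, 0.5547], [0.9851, -0.1659, 0.0458]]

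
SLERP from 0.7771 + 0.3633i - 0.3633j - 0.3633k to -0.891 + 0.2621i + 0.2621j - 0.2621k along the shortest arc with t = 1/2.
0.9333 + 0.0566i - 0.3499j - 0.0566k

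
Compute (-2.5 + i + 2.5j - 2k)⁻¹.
-0.1429 - 0.0571i - 0.1429j + 0.1143k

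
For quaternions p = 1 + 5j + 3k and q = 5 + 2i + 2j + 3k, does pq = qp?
No: pq = -14 + 11i + 33j + 8k ≠ -14 - 7i + 21j + 28k = qp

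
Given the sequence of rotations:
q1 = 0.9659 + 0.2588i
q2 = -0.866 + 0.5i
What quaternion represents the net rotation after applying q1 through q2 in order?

q2 · q1 = -0.9659 + 0.2588i
-0.9659 + 0.2588i


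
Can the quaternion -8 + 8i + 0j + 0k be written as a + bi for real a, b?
Yes. The quaternion -8 + 8i has j- and k-coefficients y = z = 0, so it lies in the complex subalgebra spanned by 1 and i.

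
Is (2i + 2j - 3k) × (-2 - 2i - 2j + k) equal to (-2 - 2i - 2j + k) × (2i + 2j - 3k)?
No: pq = 11 - 8i + 6k ≠ 11 - 8j + 6k = qp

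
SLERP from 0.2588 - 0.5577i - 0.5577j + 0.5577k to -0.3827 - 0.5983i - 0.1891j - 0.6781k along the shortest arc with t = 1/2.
0.4452 + 0.0282i - 0.2558j + 0.8577k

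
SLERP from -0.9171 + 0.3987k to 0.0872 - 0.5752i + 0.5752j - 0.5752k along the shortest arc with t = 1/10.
-0.884 + 0.0758i - 0.0758j + 0.4551k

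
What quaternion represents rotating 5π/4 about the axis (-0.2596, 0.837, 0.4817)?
-0.3827 - 0.2398i + 0.7733j + 0.445k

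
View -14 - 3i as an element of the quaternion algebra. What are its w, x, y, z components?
-14 - 3i + 0j + 0k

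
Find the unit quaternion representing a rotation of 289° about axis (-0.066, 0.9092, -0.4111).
-0.8141 - 0.0383i + 0.528j - 0.2387k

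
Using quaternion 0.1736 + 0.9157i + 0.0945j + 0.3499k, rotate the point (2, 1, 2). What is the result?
(2.873, -0.836, 0.21)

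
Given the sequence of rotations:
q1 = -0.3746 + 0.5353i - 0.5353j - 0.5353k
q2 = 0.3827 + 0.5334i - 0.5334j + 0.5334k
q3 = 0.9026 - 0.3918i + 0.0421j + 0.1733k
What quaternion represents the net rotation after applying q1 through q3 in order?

q2 · q1 = -0.4289 + 0.5761i + 0.566j - 0.4047k
q3 · q2 · q1 = -0.1151 + 0.5729i + 0.4341j - 0.6856k
-0.1151 + 0.5729i + 0.4341j - 0.6856k


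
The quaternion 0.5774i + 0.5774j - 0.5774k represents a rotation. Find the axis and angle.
axis = (√3/3, √3/3, -√3/3), θ = π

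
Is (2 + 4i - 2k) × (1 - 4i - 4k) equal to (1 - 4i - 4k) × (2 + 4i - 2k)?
No: pq = 10 - 4i + 24j - 10k ≠ 10 - 4i - 24j - 10k = qp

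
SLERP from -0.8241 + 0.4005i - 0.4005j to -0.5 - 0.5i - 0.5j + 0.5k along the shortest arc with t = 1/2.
-0.7879 - 0.0592i - 0.5359j + 0.2975k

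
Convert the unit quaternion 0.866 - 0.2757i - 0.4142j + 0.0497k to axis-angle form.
axis = (-0.5514, -0.8283, 0.0994), θ = π/3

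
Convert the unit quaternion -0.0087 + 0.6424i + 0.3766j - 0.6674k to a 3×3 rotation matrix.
[[-0.1745, 0.4722, -0.864], [0.4955, -0.7162, -0.4915], [-0.8509, -0.5139, -0.109]]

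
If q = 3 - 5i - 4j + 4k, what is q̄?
3 + 5i + 4j - 4k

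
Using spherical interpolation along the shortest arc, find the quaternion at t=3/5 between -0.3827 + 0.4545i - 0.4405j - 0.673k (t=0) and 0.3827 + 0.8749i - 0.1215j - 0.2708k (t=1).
0.0801 + 0.8105i - 0.2907j - 0.5021k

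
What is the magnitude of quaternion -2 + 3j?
√13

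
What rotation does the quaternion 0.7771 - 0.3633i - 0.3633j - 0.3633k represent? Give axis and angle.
axis = (-√3/3, -√3/3, -√3/3), θ = 78°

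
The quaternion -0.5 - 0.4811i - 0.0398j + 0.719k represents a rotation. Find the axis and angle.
axis = (-0.5555, -0.046, 0.8302), θ = 4π/3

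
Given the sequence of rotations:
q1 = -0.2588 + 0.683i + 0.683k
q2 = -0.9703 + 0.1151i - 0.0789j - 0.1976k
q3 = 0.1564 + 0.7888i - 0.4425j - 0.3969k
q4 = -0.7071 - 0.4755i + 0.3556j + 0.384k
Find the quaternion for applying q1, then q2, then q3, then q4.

q2 · q1 = 0.3075 - 0.7464i - 0.1932j - 0.5577k
q3 · q2 · q1 = 0.33 + 0.2959i + 0.5699j - 0.6919k
q4 · q3 · q2 · q1 = -0.0296 - 0.831i - 0.501j + 0.2398k
-0.0296 - 0.831i - 0.501j + 0.2398k


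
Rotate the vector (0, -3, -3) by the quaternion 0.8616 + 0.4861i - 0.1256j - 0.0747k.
(0.847, 0.908, -4.057)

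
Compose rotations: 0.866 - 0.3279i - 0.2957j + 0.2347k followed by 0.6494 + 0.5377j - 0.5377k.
0.8476 - 0.2457i + 0.4499j - 0.1369k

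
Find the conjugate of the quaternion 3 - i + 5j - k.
3 + i - 5j + k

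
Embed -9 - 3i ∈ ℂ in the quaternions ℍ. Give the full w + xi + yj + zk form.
-9 - 3i + 0j + 0k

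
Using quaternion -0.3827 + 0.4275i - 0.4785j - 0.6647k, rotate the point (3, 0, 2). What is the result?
(-1.429, 2.226, -2.451)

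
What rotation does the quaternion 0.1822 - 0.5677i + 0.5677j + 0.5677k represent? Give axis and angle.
axis = (-√3/3, √3/3, √3/3), θ = 159°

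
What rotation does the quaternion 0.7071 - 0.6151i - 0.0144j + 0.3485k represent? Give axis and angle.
axis = (-0.8699, -0.0204, 0.4928), θ = π/2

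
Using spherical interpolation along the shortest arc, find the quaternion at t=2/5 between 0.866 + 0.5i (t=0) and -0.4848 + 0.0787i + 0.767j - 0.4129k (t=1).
0.8476 + 0.313i - 0.3772j + 0.2031k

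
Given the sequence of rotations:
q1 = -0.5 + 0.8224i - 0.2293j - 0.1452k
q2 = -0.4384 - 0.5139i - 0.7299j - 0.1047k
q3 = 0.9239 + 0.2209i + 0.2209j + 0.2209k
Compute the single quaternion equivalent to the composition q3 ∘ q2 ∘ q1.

q2 · q1 = 0.4593 - 0.0216i + 0.3048j + 0.8341k
q3 · q2 · q1 = 0.1775 + 0.1984i + 0.194j + 0.9442k
0.1775 + 0.1984i + 0.194j + 0.9442k


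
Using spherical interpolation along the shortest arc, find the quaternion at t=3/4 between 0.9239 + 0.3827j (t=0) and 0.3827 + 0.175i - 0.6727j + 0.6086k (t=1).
0.6781 + 0.1572i - 0.4656j + 0.5465k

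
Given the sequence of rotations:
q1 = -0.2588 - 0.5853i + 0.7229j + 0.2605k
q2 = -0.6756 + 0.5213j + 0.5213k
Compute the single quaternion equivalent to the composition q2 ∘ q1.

q2 · q1 = -0.3378 + 0.1544i - 0.9284j - 0.0058k
-0.3378 + 0.1544i - 0.9284j - 0.0058k


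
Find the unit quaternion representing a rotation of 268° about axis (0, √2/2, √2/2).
-0.6947 + 0.5087j + 0.5087k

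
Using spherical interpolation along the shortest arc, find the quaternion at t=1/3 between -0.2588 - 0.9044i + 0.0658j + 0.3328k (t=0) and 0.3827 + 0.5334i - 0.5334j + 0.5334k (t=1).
-0.35 - 0.8977i + 0.2654j + 0.0351k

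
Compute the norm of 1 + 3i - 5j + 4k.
√51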